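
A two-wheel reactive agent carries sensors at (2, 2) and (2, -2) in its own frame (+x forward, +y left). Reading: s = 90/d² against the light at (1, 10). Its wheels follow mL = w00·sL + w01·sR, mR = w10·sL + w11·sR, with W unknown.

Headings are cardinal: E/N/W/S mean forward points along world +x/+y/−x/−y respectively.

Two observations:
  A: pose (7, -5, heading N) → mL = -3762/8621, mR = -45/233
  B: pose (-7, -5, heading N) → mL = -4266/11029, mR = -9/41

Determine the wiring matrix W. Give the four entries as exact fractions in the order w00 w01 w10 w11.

-1/2 -1/2 0 -1/2

obs A: pose=(7,-5,N) → sL=18/37, sR=90/233, mL=-3762/8621, mR=-45/233
obs B: pose=(-7,-5,N) → sL=90/269, sR=18/41, mL=-4266/11029, mR=-9/41
sensor matrix S = [[18/37, 90/233], [90/269, 18/41]]; det S = 8019648/95081009
solve [mL_A; mL_B] = S·[w00; w01] and [mR_A; mR_B] = S·[w10; w11]:
  w00 = -1/2, w01 = -1/2, w10 = 0, w11 = -1/2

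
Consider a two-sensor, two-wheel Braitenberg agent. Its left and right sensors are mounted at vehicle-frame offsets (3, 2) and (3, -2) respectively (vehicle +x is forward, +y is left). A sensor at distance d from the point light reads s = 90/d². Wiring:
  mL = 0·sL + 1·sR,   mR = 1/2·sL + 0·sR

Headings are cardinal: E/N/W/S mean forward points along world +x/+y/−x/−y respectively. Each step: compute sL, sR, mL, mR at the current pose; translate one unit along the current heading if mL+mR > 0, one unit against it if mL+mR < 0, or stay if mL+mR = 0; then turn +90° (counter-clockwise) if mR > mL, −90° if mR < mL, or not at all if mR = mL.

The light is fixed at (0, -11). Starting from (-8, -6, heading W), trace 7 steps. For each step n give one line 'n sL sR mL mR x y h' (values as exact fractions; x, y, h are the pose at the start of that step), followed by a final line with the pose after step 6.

n=0: pose=(-8,-6,W); sL=9/13, sR=9/17; mL=9/17, mR=9/26; mL+mR=387/442 → advance +1; mR−mL=-81/442 → turn -1·90°
n=1: pose=(-9,-6,N); sL=18/37, sR=90/113; mL=90/113, mR=9/37; mL+mR=4347/4181 → advance +1; mR−mL=-2313/4181 → turn -1·90°
n=2: pose=(-9,-5,E); sL=9/10, sR=45/26; mL=45/26, mR=9/20; mL+mR=567/260 → advance +1; mR−mL=-333/260 → turn -1·90°
n=3: pose=(-8,-5,S); sL=2, sR=90/109; mL=90/109, mR=1; mL+mR=199/109 → advance +1; mR−mL=19/109 → turn +1·90°
n=4: pose=(-8,-6,E); sL=45/37, sR=45/17; mL=45/17, mR=45/74; mL+mR=4095/1258 → advance +1; mR−mL=-2565/1258 → turn -1·90°
n=5: pose=(-7,-6,S); sL=90/29, sR=18/17; mL=18/17, mR=45/29; mL+mR=1287/493 → advance +1; mR−mL=243/493 → turn +1·90°
n=6: pose=(-7,-7,E); sL=45/26, sR=9/2; mL=9/2, mR=45/52; mL+mR=279/52 → advance +1; mR−mL=-189/52 → turn -1·90°

0 9/13 9/17 9/17 9/26 -8 -6 W
1 18/37 90/113 90/113 9/37 -9 -6 N
2 9/10 45/26 45/26 9/20 -9 -5 E
3 2 90/109 90/109 1 -8 -5 S
4 45/37 45/17 45/17 45/74 -8 -6 E
5 90/29 18/17 18/17 45/29 -7 -6 S
6 45/26 9/2 9/2 45/52 -7 -7 E
final -6 -7 S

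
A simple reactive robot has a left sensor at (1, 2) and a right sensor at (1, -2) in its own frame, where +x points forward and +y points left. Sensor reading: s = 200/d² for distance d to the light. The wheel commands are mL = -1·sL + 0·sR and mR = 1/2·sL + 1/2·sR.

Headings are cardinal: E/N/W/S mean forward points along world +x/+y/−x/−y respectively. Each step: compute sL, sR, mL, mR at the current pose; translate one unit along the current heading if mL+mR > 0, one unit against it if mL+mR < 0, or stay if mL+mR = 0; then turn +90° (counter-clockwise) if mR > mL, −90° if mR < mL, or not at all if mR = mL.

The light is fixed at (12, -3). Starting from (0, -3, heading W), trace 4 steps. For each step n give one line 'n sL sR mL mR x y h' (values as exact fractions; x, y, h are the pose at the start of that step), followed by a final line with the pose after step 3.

n=0: pose=(0,-3,W); sL=200/173, sR=200/173; mL=-200/173, mR=200/173; mL+mR=0 → advance +0; mR−mL=400/173 → turn +1·90°
n=1: pose=(0,-3,S); sL=200/101, sR=200/197; mL=-200/101, mR=29800/19897; mL+mR=-9600/19897 → advance -1; mR−mL=69200/19897 → turn +1·90°
n=2: pose=(0,-2,E); sL=20/13, sR=100/61; mL=-20/13, mR=1260/793; mL+mR=40/793 → advance +1; mR−mL=2480/793 → turn +1·90°
n=3: pose=(1,-2,N); sL=200/173, sR=40/17; mL=-200/173, mR=5160/2941; mL+mR=1760/2941 → advance +1; mR−mL=8560/2941 → turn +1·90°

0 200/173 200/173 -200/173 200/173 0 -3 W
1 200/101 200/197 -200/101 29800/19897 0 -3 S
2 20/13 100/61 -20/13 1260/793 0 -2 E
3 200/173 40/17 -200/173 5160/2941 1 -2 N
final 1 -1 W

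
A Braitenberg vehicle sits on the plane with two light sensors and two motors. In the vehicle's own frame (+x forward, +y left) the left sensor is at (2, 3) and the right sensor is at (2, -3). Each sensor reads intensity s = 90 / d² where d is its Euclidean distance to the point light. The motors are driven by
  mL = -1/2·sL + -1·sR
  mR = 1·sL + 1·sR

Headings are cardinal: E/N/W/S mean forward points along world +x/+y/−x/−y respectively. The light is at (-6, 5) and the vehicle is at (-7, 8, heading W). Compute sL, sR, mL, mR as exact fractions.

left sensor world pos  = (-9, 5); dL² = 9
right sensor world pos = (-9, 11); dR² = 45
sL = 90/9 = 10
sR = 90/45 = 2
mL = -1/2·sL + -1·sR = -7
mR = 1·sL + 1·sR = 12

10 2 -7 12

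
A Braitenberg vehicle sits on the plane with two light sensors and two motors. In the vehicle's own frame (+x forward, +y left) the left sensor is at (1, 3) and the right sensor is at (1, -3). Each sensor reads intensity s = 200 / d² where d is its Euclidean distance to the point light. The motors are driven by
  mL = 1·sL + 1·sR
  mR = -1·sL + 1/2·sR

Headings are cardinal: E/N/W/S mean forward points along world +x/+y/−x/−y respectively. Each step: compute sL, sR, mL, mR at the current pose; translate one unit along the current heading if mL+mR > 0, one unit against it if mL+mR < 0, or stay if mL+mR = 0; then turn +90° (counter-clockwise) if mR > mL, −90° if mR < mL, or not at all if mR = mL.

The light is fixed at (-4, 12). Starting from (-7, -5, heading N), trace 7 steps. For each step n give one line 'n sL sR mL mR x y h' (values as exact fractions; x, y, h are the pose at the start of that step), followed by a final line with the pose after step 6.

n=0: pose=(-7,-5,N); sL=50/73, sR=25/32; mL=3425/2336, mR=-1375/4672; mL+mR=75/64 → advance +1; mR−mL=-8225/4672 → turn -1·90°
n=1: pose=(-7,-4,E); sL=200/173, sR=40/73; mL=21520/12629, mR=-11140/12629; mL+mR=60/73 → advance +1; mR−mL=-32660/12629 → turn -1·90°
n=2: pose=(-6,-4,S); sL=20/29, sR=100/157; mL=6040/4553, mR=-1690/4553; mL+mR=150/157 → advance +1; mR−mL=-7730/4553 → turn -1·90°
n=3: pose=(-6,-5,W); sL=200/409, sR=40/41; mL=24560/16769, mR=-20/16769; mL+mR=60/41 → advance +1; mR−mL=-24580/16769 → turn -1·90°
n=4: pose=(-7,-5,N); sL=50/73, sR=25/32; mL=3425/2336, mR=-1375/4672; mL+mR=75/64 → advance +1; mR−mL=-8225/4672 → turn -1·90°
n=5: pose=(-7,-4,E); sL=200/173, sR=40/73; mL=21520/12629, mR=-11140/12629; mL+mR=60/73 → advance +1; mR−mL=-32660/12629 → turn -1·90°
n=6: pose=(-6,-4,S); sL=20/29, sR=100/157; mL=6040/4553, mR=-1690/4553; mL+mR=150/157 → advance +1; mR−mL=-7730/4553 → turn -1·90°

0 50/73 25/32 3425/2336 -1375/4672 -7 -5 N
1 200/173 40/73 21520/12629 -11140/12629 -7 -4 E
2 20/29 100/157 6040/4553 -1690/4553 -6 -4 S
3 200/409 40/41 24560/16769 -20/16769 -6 -5 W
4 50/73 25/32 3425/2336 -1375/4672 -7 -5 N
5 200/173 40/73 21520/12629 -11140/12629 -7 -4 E
6 20/29 100/157 6040/4553 -1690/4553 -6 -4 S
final -6 -5 W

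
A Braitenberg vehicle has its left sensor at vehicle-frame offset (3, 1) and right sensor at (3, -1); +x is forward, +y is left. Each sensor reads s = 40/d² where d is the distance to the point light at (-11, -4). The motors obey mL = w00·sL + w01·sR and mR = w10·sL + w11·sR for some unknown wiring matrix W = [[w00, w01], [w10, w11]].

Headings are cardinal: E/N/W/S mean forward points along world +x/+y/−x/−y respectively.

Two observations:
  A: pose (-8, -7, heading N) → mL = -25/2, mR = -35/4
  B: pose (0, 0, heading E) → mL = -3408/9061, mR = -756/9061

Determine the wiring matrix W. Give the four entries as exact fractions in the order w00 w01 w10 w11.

-1 -1 -1 1/2

obs A: pose=(-8,-7,N) → sL=10, sR=5/2, mL=-25/2, mR=-35/4
obs B: pose=(0,0,E) → sL=40/221, sR=8/41, mL=-3408/9061, mR=-756/9061
sensor matrix S = [[10, 5/2], [40/221, 8/41]]; det S = 13580/9061
solve [mL_A; mL_B] = S·[w00; w01] and [mR_A; mR_B] = S·[w10; w11]:
  w00 = -1, w01 = -1, w10 = -1, w11 = 1/2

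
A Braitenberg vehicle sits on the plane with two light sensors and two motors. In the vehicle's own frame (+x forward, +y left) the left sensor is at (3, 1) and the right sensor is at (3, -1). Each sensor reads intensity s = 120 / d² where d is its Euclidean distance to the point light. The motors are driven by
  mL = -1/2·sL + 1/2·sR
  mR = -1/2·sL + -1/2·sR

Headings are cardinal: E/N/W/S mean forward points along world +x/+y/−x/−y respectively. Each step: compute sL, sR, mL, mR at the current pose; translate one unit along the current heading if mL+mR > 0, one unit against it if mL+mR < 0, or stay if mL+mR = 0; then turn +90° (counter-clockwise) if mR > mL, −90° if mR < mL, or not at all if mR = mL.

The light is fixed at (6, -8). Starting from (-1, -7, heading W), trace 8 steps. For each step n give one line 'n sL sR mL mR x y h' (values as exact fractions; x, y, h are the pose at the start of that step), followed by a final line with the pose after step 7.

n=0: pose=(-1,-7,W); sL=6/5, sR=15/13; mL=-3/130, mR=-153/130; mL+mR=-6/5 → advance -1; mR−mL=-15/13 → turn -1·90°
n=1: pose=(0,-7,N); sL=24/13, sR=120/41; mL=288/533, mR=-1272/533; mL+mR=-24/13 → advance -1; mR−mL=-120/41 → turn -1·90°
n=2: pose=(0,-8,E); sL=12, sR=12; mL=0, mR=-12; mL+mR=-12 → advance -1; mR−mL=-12 → turn -1·90°
n=3: pose=(-1,-8,S); sL=8/3, sR=120/73; mL=-112/219, mR=-472/219; mL+mR=-8/3 → advance -1; mR−mL=-120/73 → turn -1·90°
n=4: pose=(-1,-7,W); sL=6/5, sR=15/13; mL=-3/130, mR=-153/130; mL+mR=-6/5 → advance -1; mR−mL=-15/13 → turn -1·90°
n=5: pose=(0,-7,N); sL=24/13, sR=120/41; mL=288/533, mR=-1272/533; mL+mR=-24/13 → advance -1; mR−mL=-120/41 → turn -1·90°
n=6: pose=(0,-8,E); sL=12, sR=12; mL=0, mR=-12; mL+mR=-12 → advance -1; mR−mL=-12 → turn -1·90°
n=7: pose=(-1,-8,S); sL=8/3, sR=120/73; mL=-112/219, mR=-472/219; mL+mR=-8/3 → advance -1; mR−mL=-120/73 → turn -1·90°

0 6/5 15/13 -3/130 -153/130 -1 -7 W
1 24/13 120/41 288/533 -1272/533 0 -7 N
2 12 12 0 -12 0 -8 E
3 8/3 120/73 -112/219 -472/219 -1 -8 S
4 6/5 15/13 -3/130 -153/130 -1 -7 W
5 24/13 120/41 288/533 -1272/533 0 -7 N
6 12 12 0 -12 0 -8 E
7 8/3 120/73 -112/219 -472/219 -1 -8 S
final -1 -7 W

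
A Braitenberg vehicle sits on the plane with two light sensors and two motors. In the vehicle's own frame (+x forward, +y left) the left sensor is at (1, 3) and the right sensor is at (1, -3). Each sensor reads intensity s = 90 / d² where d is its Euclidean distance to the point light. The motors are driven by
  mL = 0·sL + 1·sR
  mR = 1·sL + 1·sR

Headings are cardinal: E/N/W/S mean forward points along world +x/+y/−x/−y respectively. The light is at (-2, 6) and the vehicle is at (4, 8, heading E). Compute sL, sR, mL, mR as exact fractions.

45/37 9/5 9/5 558/185

left sensor world pos  = (5, 11); dL² = 74
right sensor world pos = (5, 5); dR² = 50
sL = 90/74 = 45/37
sR = 90/50 = 9/5
mL = 0·sL + 1·sR = 9/5
mR = 1·sL + 1·sR = 558/185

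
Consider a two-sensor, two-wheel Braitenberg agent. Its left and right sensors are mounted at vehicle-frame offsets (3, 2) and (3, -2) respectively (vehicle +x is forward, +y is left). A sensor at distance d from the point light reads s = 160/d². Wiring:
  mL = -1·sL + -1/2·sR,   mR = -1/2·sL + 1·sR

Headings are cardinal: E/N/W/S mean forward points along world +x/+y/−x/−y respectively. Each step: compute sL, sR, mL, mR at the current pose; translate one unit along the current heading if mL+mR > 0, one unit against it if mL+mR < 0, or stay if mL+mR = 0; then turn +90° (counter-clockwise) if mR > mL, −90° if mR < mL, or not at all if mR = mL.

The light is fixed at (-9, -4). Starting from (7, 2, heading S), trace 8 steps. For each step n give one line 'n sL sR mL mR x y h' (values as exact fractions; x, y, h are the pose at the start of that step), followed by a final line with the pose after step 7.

n=0: pose=(7,2,S); sL=160/333, sR=32/41; mL=-11888/13653, mR=7376/13653; mL+mR=-1504/4551 → advance -1; mR−mL=19264/13653 → turn +1·90°
n=1: pose=(7,3,E); sL=80/221, sR=80/193; mL=-24280/42653, mR=9960/42653; mL+mR=-14320/42653 → advance -1; mR−mL=34240/42653 → turn +1·90°
n=2: pose=(6,3,N); sL=160/269, sR=160/389; mL=-83760/104641, mR=11920/104641; mL+mR=-71840/104641 → advance -1; mR−mL=95680/104641 → turn +1·90°
n=3: pose=(6,2,W); sL=1, sR=10/13; mL=-18/13, mR=7/26; mL+mR=-29/26 → advance -1; mR−mL=43/26 → turn +1·90°
n=4: pose=(7,2,S); sL=160/333, sR=32/41; mL=-11888/13653, mR=7376/13653; mL+mR=-1504/4551 → advance -1; mR−mL=19264/13653 → turn +1·90°
n=5: pose=(7,3,E); sL=80/221, sR=80/193; mL=-24280/42653, mR=9960/42653; mL+mR=-14320/42653 → advance -1; mR−mL=34240/42653 → turn +1·90°
n=6: pose=(6,3,N); sL=160/269, sR=160/389; mL=-83760/104641, mR=11920/104641; mL+mR=-71840/104641 → advance -1; mR−mL=95680/104641 → turn +1·90°
n=7: pose=(6,2,W); sL=1, sR=10/13; mL=-18/13, mR=7/26; mL+mR=-29/26 → advance -1; mR−mL=43/26 → turn +1·90°

0 160/333 32/41 -11888/13653 7376/13653 7 2 S
1 80/221 80/193 -24280/42653 9960/42653 7 3 E
2 160/269 160/389 -83760/104641 11920/104641 6 3 N
3 1 10/13 -18/13 7/26 6 2 W
4 160/333 32/41 -11888/13653 7376/13653 7 2 S
5 80/221 80/193 -24280/42653 9960/42653 7 3 E
6 160/269 160/389 -83760/104641 11920/104641 6 3 N
7 1 10/13 -18/13 7/26 6 2 W
final 7 2 S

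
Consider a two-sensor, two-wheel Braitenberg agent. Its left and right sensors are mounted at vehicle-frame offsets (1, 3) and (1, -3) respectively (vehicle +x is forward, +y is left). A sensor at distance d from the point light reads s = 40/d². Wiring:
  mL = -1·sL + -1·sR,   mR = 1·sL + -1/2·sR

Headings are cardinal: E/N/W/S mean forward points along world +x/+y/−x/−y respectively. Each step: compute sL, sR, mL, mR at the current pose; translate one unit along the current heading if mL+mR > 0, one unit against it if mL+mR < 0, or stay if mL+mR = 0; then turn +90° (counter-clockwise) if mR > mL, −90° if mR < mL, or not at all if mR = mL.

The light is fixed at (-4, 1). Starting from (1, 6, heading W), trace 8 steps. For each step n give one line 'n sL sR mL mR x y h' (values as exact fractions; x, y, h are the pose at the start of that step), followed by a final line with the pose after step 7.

n=0: pose=(1,6,W); sL=2, sR=1/2; mL=-5/2, mR=7/4; mL+mR=-3/4 → advance -1; mR−mL=17/4 → turn +1·90°
n=1: pose=(2,6,S); sL=40/97, sR=8/5; mL=-976/485, mR=-188/485; mL+mR=-12/5 → advance -1; mR−mL=788/485 → turn +1·90°
n=2: pose=(2,7,E); sL=4/13, sR=20/29; mL=-376/377, mR=-14/377; mL+mR=-30/29 → advance -1; mR−mL=362/377 → turn +1·90°
n=3: pose=(1,7,N); sL=40/53, sR=40/113; mL=-6640/5989, mR=3460/5989; mL+mR=-60/113 → advance -1; mR−mL=10100/5989 → turn +1·90°
n=4: pose=(1,6,W); sL=2, sR=1/2; mL=-5/2, mR=7/4; mL+mR=-3/4 → advance -1; mR−mL=17/4 → turn +1·90°
n=5: pose=(2,6,S); sL=40/97, sR=8/5; mL=-976/485, mR=-188/485; mL+mR=-12/5 → advance -1; mR−mL=788/485 → turn +1·90°
n=6: pose=(2,7,E); sL=4/13, sR=20/29; mL=-376/377, mR=-14/377; mL+mR=-30/29 → advance -1; mR−mL=362/377 → turn +1·90°
n=7: pose=(1,7,N); sL=40/53, sR=40/113; mL=-6640/5989, mR=3460/5989; mL+mR=-60/113 → advance -1; mR−mL=10100/5989 → turn +1·90°

0 2 1/2 -5/2 7/4 1 6 W
1 40/97 8/5 -976/485 -188/485 2 6 S
2 4/13 20/29 -376/377 -14/377 2 7 E
3 40/53 40/113 -6640/5989 3460/5989 1 7 N
4 2 1/2 -5/2 7/4 1 6 W
5 40/97 8/5 -976/485 -188/485 2 6 S
6 4/13 20/29 -376/377 -14/377 2 7 E
7 40/53 40/113 -6640/5989 3460/5989 1 7 N
final 1 6 W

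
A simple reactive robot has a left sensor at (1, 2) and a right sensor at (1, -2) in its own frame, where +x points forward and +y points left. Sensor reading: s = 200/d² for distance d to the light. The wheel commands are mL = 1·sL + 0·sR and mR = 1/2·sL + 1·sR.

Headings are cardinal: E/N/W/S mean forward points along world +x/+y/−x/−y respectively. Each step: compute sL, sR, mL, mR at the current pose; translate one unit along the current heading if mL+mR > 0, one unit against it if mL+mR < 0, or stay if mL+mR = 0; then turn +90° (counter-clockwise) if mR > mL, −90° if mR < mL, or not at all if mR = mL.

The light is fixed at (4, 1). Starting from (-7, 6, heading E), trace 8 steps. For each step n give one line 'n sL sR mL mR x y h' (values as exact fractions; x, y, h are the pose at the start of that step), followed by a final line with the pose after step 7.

n=0: pose=(-7,6,E); sL=200/149, sR=200/109; mL=200/149, mR=40700/16241; mL+mR=62500/16241 → advance +1; mR−mL=18900/16241 → turn +1·90°
n=1: pose=(-6,6,N); sL=10/9, sR=2; mL=10/9, mR=23/9; mL+mR=11/3 → advance +1; mR−mL=13/9 → turn +1·90°
n=2: pose=(-6,7,W); sL=200/137, sR=40/37; mL=200/137, mR=9180/5069; mL+mR=16580/5069 → advance +1; mR−mL=1780/5069 → turn +1·90°
n=3: pose=(-7,7,S); sL=100/53, sR=100/97; mL=100/53, mR=10150/5141; mL+mR=19850/5141 → advance +1; mR−mL=450/5141 → turn +1·90°
n=4: pose=(-7,6,E); sL=200/149, sR=200/109; mL=200/149, mR=40700/16241; mL+mR=62500/16241 → advance +1; mR−mL=18900/16241 → turn +1·90°
n=5: pose=(-6,6,N); sL=10/9, sR=2; mL=10/9, mR=23/9; mL+mR=11/3 → advance +1; mR−mL=13/9 → turn +1·90°
n=6: pose=(-6,7,W); sL=200/137, sR=40/37; mL=200/137, mR=9180/5069; mL+mR=16580/5069 → advance +1; mR−mL=1780/5069 → turn +1·90°
n=7: pose=(-7,7,S); sL=100/53, sR=100/97; mL=100/53, mR=10150/5141; mL+mR=19850/5141 → advance +1; mR−mL=450/5141 → turn +1·90°

0 200/149 200/109 200/149 40700/16241 -7 6 E
1 10/9 2 10/9 23/9 -6 6 N
2 200/137 40/37 200/137 9180/5069 -6 7 W
3 100/53 100/97 100/53 10150/5141 -7 7 S
4 200/149 200/109 200/149 40700/16241 -7 6 E
5 10/9 2 10/9 23/9 -6 6 N
6 200/137 40/37 200/137 9180/5069 -6 7 W
7 100/53 100/97 100/53 10150/5141 -7 7 S
final -7 6 E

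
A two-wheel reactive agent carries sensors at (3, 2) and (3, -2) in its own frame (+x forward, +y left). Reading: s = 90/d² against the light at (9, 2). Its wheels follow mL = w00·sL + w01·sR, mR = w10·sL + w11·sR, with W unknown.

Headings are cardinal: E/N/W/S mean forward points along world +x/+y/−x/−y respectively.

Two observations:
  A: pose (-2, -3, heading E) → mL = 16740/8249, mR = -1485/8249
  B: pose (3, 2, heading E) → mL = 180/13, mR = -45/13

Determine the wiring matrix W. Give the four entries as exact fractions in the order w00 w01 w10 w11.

obs A: pose=(-2,-3,E) → sL=90/73, sR=90/113, mL=16740/8249, mR=-1485/8249
obs B: pose=(3,2,E) → sL=90/13, sR=90/13, mL=180/13, mR=-45/13
sensor matrix S = [[90/73, 90/113], [90/13, 90/13]]; det S = 324000/107237
solve [mL_A; mL_B] = S·[w00; w01] and [mR_A; mR_B] = S·[w10; w11]:
  w00 = 1, w01 = 1, w10 = 1/2, w11 = -1

1 1 1/2 -1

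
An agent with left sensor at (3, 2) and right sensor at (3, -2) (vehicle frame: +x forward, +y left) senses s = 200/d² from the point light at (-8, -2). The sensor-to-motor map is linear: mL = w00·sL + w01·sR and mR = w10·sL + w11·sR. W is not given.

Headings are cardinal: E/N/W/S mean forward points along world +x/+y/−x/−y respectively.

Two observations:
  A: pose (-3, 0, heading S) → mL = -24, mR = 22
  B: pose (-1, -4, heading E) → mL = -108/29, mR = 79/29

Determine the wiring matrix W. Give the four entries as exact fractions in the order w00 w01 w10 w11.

-1 -1 1/2 1

obs A: pose=(-3,0,S) → sL=4, sR=20, mL=-24, mR=22
obs B: pose=(-1,-4,E) → sL=2, sR=50/29, mL=-108/29, mR=79/29
sensor matrix S = [[4, 20], [2, 50/29]]; det S = -960/29
solve [mL_A; mL_B] = S·[w00; w01] and [mR_A; mR_B] = S·[w10; w11]:
  w00 = -1, w01 = -1, w10 = 1/2, w11 = 1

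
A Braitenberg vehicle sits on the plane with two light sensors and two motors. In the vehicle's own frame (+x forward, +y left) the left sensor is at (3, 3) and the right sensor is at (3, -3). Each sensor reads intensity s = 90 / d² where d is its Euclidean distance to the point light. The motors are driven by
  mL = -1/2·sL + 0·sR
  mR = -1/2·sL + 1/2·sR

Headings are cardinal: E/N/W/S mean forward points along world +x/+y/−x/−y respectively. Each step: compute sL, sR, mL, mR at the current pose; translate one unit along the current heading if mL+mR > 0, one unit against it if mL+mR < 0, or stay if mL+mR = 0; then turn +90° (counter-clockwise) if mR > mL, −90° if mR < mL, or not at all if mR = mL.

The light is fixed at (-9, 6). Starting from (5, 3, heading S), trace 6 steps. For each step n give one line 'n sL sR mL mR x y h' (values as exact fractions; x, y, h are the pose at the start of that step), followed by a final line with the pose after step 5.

n=0: pose=(5,3,S); sL=18/65, sR=90/157; mL=-9/65, mR=1512/10205; mL+mR=99/10205 → advance +1; mR−mL=45/157 → turn +1·90°
n=1: pose=(5,2,E); sL=9/29, sR=45/169; mL=-9/58, mR=-108/4901; mL+mR=-1737/9802 → advance -1; mR−mL=45/338 → turn +1·90°
n=2: pose=(4,2,N); sL=90/101, sR=90/257; mL=-45/101, mR=-7020/25957; mL+mR=-18585/25957 → advance -1; mR−mL=45/257 → turn +1·90°
n=3: pose=(4,1,W); sL=45/82, sR=45/52; mL=-45/164, mR=675/4264; mL+mR=-495/4264 → advance -1; mR−mL=45/104 → turn +1·90°
n=4: pose=(5,1,S); sL=90/353, sR=18/37; mL=-45/353, mR=1512/13061; mL+mR=-153/13061 → advance -1; mR−mL=9/37 → turn +1·90°
n=5: pose=(5,2,E); sL=9/29, sR=45/169; mL=-9/58, mR=-108/4901; mL+mR=-1737/9802 → advance -1; mR−mL=45/338 → turn +1·90°

0 18/65 90/157 -9/65 1512/10205 5 3 S
1 9/29 45/169 -9/58 -108/4901 5 2 E
2 90/101 90/257 -45/101 -7020/25957 4 2 N
3 45/82 45/52 -45/164 675/4264 4 1 W
4 90/353 18/37 -45/353 1512/13061 5 1 S
5 9/29 45/169 -9/58 -108/4901 5 2 E
final 4 2 N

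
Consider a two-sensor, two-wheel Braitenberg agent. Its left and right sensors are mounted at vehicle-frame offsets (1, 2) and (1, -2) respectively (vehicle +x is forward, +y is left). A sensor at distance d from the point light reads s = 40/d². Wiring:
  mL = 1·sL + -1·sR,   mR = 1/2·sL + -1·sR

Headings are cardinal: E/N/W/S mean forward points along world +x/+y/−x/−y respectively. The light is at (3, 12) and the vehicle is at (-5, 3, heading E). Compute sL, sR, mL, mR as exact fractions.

20/49 4/17 144/833 -26/833

left sensor world pos  = (-4, 5); dL² = 98
right sensor world pos = (-4, 1); dR² = 170
sL = 40/98 = 20/49
sR = 40/170 = 4/17
mL = 1·sL + -1·sR = 144/833
mR = 1/2·sL + -1·sR = -26/833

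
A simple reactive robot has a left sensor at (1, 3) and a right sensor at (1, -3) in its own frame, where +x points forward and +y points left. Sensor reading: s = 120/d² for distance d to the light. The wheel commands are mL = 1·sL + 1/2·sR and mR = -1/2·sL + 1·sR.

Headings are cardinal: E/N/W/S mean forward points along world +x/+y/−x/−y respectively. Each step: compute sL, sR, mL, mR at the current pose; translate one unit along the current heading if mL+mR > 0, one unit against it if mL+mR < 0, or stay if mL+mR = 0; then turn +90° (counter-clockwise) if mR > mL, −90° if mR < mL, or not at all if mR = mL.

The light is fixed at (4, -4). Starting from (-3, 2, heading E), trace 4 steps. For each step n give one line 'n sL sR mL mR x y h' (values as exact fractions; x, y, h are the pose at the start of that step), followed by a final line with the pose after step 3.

n=0: pose=(-3,2,E); sL=40/39, sR=8/3; mL=92/39, mR=28/13; mL+mR=176/39 → advance +1; mR−mL=-8/39 → turn -1·90°
n=1: pose=(-2,2,S); sL=60/17, sR=60/53; mL=3690/901, mR=-570/901; mL+mR=3120/901 → advance +1; mR−mL=-4260/901 → turn -1·90°
n=2: pose=(-2,1,W); sL=120/53, sR=120/113; mL=16740/5989, mR=-420/5989; mL+mR=16320/5989 → advance +1; mR−mL=-17160/5989 → turn -1·90°
n=3: pose=(-3,1,N); sL=15/17, sR=30/13; mL=450/221, mR=825/442; mL+mR=1725/442 → advance +1; mR−mL=-75/442 → turn -1·90°

0 40/39 8/3 92/39 28/13 -3 2 E
1 60/17 60/53 3690/901 -570/901 -2 2 S
2 120/53 120/113 16740/5989 -420/5989 -2 1 W
3 15/17 30/13 450/221 825/442 -3 1 N
final -3 2 E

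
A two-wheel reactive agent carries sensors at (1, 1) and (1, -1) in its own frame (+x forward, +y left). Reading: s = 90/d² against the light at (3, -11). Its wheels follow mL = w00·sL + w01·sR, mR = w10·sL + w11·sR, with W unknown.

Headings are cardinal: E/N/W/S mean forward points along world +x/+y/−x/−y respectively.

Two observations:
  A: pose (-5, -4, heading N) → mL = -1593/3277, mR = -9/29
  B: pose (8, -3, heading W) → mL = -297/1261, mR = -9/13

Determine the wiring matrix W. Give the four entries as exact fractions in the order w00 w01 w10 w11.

obs A: pose=(-5,-4,N) → sL=18/29, sR=90/113, mL=-1593/3277, mR=-9/29
obs B: pose=(8,-3,W) → sL=18/13, sR=90/97, mL=-297/1261, mR=-9/13
sensor matrix S = [[18/29, 90/113], [18/13, 90/97]]; det S = -2177280/4132297
solve [mL_A; mL_B] = S·[w00; w01] and [mR_A; mR_B] = S·[w10; w11]:
  w00 = 1/2, w01 = -1, w10 = -1/2, w11 = 0

1/2 -1 -1/2 0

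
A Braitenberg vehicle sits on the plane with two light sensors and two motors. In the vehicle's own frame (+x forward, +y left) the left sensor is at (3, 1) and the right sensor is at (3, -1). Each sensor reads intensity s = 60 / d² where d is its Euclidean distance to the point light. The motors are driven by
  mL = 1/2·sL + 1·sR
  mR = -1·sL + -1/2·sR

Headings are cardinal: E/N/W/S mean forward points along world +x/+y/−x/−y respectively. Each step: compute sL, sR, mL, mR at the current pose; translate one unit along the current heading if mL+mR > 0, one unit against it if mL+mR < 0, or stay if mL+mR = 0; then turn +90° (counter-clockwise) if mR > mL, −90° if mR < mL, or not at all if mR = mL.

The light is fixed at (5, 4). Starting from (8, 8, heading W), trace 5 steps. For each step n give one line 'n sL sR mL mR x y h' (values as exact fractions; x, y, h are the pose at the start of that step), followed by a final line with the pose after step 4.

0 20/3 12/5 86/15 -118/15 8 8 W
1 30/29 30/37 1425/1073 -1545/1073 9 8 N
2 12/13 60/53 1098/689 -1026/689 9 7 E
3 5/3 15/4 55/12 -85/24 10 7 S
4 12 60/13 138/13 -186/13 10 6 W
final 11 6 N

n=0: pose=(8,8,W); sL=20/3, sR=12/5; mL=86/15, mR=-118/15; mL+mR=-32/15 → advance -1; mR−mL=-68/5 → turn -1·90°
n=1: pose=(9,8,N); sL=30/29, sR=30/37; mL=1425/1073, mR=-1545/1073; mL+mR=-120/1073 → advance -1; mR−mL=-2970/1073 → turn -1·90°
n=2: pose=(9,7,E); sL=12/13, sR=60/53; mL=1098/689, mR=-1026/689; mL+mR=72/689 → advance +1; mR−mL=-2124/689 → turn -1·90°
n=3: pose=(10,7,S); sL=5/3, sR=15/4; mL=55/12, mR=-85/24; mL+mR=25/24 → advance +1; mR−mL=-65/8 → turn -1·90°
n=4: pose=(10,6,W); sL=12, sR=60/13; mL=138/13, mR=-186/13; mL+mR=-48/13 → advance -1; mR−mL=-324/13 → turn -1·90°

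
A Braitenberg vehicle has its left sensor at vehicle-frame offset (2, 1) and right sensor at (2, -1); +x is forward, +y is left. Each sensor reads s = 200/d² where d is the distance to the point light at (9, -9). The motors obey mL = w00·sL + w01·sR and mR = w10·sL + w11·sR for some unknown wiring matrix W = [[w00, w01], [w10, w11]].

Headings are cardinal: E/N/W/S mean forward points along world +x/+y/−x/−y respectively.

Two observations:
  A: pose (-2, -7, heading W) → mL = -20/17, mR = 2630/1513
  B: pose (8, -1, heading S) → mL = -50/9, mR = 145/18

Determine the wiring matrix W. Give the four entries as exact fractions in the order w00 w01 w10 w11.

-1 0 1 1/2

obs A: pose=(-2,-7,W) → sL=20/17, sR=100/89, mL=-20/17, mR=2630/1513
obs B: pose=(8,-1,S) → sL=50/9, sR=5, mL=-50/9, mR=145/18
sensor matrix S = [[20/17, 100/89], [50/9, 5]]; det S = -4900/13617
solve [mL_A; mL_B] = S·[w00; w01] and [mR_A; mR_B] = S·[w10; w11]:
  w00 = -1, w01 = 0, w10 = 1, w11 = 1/2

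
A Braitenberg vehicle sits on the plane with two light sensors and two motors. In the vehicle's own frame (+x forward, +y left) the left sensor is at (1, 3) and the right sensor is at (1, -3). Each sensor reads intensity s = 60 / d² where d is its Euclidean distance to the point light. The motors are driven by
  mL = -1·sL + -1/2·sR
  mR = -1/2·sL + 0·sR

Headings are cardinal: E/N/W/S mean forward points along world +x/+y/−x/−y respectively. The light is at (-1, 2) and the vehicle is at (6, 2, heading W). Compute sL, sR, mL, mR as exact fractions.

left sensor world pos  = (5, -1); dL² = 45
right sensor world pos = (5, 5); dR² = 45
sL = 60/45 = 4/3
sR = 60/45 = 4/3
mL = -1·sL + -1/2·sR = -2
mR = -1/2·sL + 0·sR = -2/3

4/3 4/3 -2 -2/3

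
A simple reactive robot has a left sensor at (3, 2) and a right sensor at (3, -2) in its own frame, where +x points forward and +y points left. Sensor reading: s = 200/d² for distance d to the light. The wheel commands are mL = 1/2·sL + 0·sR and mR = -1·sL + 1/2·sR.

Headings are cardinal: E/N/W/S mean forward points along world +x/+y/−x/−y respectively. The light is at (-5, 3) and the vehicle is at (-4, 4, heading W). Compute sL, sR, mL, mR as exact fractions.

left sensor world pos  = (-7, 2); dL² = 5
right sensor world pos = (-7, 6); dR² = 13
sL = 200/5 = 40
sR = 200/13 = 200/13
mL = 1/2·sL + 0·sR = 20
mR = -1·sL + 1/2·sR = -420/13

40 200/13 20 -420/13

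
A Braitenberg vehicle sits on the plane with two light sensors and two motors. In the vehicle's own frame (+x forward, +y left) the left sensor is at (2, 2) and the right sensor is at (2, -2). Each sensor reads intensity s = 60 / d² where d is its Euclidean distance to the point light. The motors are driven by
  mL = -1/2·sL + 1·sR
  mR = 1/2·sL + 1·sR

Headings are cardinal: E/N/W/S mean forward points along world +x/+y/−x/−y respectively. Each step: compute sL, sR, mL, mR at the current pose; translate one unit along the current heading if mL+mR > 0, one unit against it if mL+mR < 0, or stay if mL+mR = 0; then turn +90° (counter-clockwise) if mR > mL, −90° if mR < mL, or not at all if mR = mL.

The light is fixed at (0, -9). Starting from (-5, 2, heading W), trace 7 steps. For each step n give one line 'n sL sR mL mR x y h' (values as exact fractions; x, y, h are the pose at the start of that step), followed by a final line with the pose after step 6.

n=0: pose=(-5,2,W); sL=6/13, sR=30/109; mL=63/1417, mR=717/1417; mL+mR=60/109 → advance +1; mR−mL=6/13 → turn +1·90°
n=1: pose=(-6,2,S); sL=60/97, sR=12/29; mL=294/2813, mR=2034/2813; mL+mR=24/29 → advance +1; mR−mL=60/97 → turn +1·90°
n=2: pose=(-6,1,E); sL=3/8, sR=3/4; mL=9/16, mR=15/16; mL+mR=3/2 → advance +1; mR−mL=3/8 → turn +1·90°
n=3: pose=(-5,1,N); sL=60/193, sR=20/51; mL=2330/9843, mR=5390/9843; mL+mR=40/51 → advance +1; mR−mL=60/193 → turn +1·90°
n=4: pose=(-5,2,W); sL=6/13, sR=30/109; mL=63/1417, mR=717/1417; mL+mR=60/109 → advance +1; mR−mL=6/13 → turn +1·90°
n=5: pose=(-6,2,S); sL=60/97, sR=12/29; mL=294/2813, mR=2034/2813; mL+mR=24/29 → advance +1; mR−mL=60/97 → turn +1·90°
n=6: pose=(-6,1,E); sL=3/8, sR=3/4; mL=9/16, mR=15/16; mL+mR=3/2 → advance +1; mR−mL=3/8 → turn +1·90°

0 6/13 30/109 63/1417 717/1417 -5 2 W
1 60/97 12/29 294/2813 2034/2813 -6 2 S
2 3/8 3/4 9/16 15/16 -6 1 E
3 60/193 20/51 2330/9843 5390/9843 -5 1 N
4 6/13 30/109 63/1417 717/1417 -5 2 W
5 60/97 12/29 294/2813 2034/2813 -6 2 S
6 3/8 3/4 9/16 15/16 -6 1 E
final -5 1 N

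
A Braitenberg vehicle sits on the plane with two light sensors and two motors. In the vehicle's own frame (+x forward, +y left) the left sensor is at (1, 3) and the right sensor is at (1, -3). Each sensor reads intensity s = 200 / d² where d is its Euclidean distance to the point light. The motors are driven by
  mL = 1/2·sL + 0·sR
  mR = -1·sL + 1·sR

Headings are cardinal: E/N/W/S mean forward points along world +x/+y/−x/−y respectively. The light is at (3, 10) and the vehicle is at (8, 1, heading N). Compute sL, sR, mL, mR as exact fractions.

50/17 25/16 25/17 -375/272

left sensor world pos  = (5, 2); dL² = 68
right sensor world pos = (11, 2); dR² = 128
sL = 200/68 = 50/17
sR = 200/128 = 25/16
mL = 1/2·sL + 0·sR = 25/17
mR = -1·sL + 1·sR = -375/272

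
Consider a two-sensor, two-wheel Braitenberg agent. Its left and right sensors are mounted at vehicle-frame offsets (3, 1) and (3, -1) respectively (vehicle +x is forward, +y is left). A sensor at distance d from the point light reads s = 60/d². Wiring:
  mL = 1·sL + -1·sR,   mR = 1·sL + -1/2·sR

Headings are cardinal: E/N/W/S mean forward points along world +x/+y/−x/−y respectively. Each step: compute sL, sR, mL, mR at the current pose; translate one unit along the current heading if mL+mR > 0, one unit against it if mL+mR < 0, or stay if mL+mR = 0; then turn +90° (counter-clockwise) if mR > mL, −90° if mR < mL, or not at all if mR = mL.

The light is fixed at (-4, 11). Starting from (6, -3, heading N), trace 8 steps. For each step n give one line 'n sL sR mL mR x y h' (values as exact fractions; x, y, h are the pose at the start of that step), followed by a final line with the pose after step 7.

n=0: pose=(6,-3,N); sL=30/101, sR=30/121; mL=600/12221, mR=2115/12221; mL+mR=2715/12221 → advance +1; mR−mL=15/121 → turn +1·90°
n=1: pose=(6,-2,W); sL=12/49, sR=60/193; mL=-624/9457, mR=846/9457; mL+mR=222/9457 → advance +1; mR−mL=30/193 → turn +1·90°
n=2: pose=(5,-2,S); sL=15/89, sR=3/16; mL=-27/1424, mR=213/2848; mL+mR=159/2848 → advance +1; mR−mL=3/32 → turn +1·90°
n=3: pose=(5,-3,E); sL=60/313, sR=20/123; mL=1120/38499, mR=4250/38499; mL+mR=1790/12833 → advance +1; mR−mL=10/123 → turn +1·90°
n=4: pose=(6,-3,N); sL=30/101, sR=30/121; mL=600/12221, mR=2115/12221; mL+mR=2715/12221 → advance +1; mR−mL=15/121 → turn +1·90°
n=5: pose=(6,-2,W); sL=12/49, sR=60/193; mL=-624/9457, mR=846/9457; mL+mR=222/9457 → advance +1; mR−mL=30/193 → turn +1·90°
n=6: pose=(5,-2,S); sL=15/89, sR=3/16; mL=-27/1424, mR=213/2848; mL+mR=159/2848 → advance +1; mR−mL=3/32 → turn +1·90°
n=7: pose=(5,-3,E); sL=60/313, sR=20/123; mL=1120/38499, mR=4250/38499; mL+mR=1790/12833 → advance +1; mR−mL=10/123 → turn +1·90°

0 30/101 30/121 600/12221 2115/12221 6 -3 N
1 12/49 60/193 -624/9457 846/9457 6 -2 W
2 15/89 3/16 -27/1424 213/2848 5 -2 S
3 60/313 20/123 1120/38499 4250/38499 5 -3 E
4 30/101 30/121 600/12221 2115/12221 6 -3 N
5 12/49 60/193 -624/9457 846/9457 6 -2 W
6 15/89 3/16 -27/1424 213/2848 5 -2 S
7 60/313 20/123 1120/38499 4250/38499 5 -3 E
final 6 -3 N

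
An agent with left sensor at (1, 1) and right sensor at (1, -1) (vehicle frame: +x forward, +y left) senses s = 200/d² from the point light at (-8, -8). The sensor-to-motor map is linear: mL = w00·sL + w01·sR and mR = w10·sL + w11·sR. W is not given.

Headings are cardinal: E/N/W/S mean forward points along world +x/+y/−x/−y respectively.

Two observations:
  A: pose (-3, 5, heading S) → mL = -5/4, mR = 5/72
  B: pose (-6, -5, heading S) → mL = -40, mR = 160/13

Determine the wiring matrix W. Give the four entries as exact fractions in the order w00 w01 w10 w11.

obs A: pose=(-3,5,S) → sL=10/9, sR=5/4, mL=-5/4, mR=5/72
obs B: pose=(-6,-5,S) → sL=200/13, sR=40, mL=-40, mR=160/13
sensor matrix S = [[10/9, 5/4], [200/13, 40]]; det S = 2950/117
solve [mL_A; mL_B] = S·[w00; w01] and [mR_A; mR_B] = S·[w10; w11]:
  w00 = 0, w01 = -1, w10 = -1/2, w11 = 1/2

0 -1 -1/2 1/2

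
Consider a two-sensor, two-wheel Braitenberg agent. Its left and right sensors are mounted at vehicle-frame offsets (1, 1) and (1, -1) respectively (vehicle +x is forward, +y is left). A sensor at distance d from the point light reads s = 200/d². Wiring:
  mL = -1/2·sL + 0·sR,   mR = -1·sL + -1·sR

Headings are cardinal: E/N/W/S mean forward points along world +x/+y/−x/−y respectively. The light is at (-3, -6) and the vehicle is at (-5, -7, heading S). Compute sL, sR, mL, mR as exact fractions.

40 200/13 -20 -720/13

left sensor world pos  = (-4, -8); dL² = 5
right sensor world pos = (-6, -8); dR² = 13
sL = 200/5 = 40
sR = 200/13 = 200/13
mL = -1/2·sL + 0·sR = -20
mR = -1·sL + -1·sR = -720/13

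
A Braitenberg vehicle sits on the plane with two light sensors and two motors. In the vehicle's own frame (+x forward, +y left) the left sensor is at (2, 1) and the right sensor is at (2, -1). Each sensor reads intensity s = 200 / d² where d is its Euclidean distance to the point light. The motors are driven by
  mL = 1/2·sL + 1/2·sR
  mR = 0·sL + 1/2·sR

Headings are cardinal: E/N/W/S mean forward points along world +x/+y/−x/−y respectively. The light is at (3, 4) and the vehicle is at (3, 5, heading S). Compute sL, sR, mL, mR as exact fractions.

left sensor world pos  = (4, 3); dL² = 2
right sensor world pos = (2, 3); dR² = 2
sL = 200/2 = 100
sR = 200/2 = 100
mL = 1/2·sL + 1/2·sR = 100
mR = 0·sL + 1/2·sR = 50

100 100 100 50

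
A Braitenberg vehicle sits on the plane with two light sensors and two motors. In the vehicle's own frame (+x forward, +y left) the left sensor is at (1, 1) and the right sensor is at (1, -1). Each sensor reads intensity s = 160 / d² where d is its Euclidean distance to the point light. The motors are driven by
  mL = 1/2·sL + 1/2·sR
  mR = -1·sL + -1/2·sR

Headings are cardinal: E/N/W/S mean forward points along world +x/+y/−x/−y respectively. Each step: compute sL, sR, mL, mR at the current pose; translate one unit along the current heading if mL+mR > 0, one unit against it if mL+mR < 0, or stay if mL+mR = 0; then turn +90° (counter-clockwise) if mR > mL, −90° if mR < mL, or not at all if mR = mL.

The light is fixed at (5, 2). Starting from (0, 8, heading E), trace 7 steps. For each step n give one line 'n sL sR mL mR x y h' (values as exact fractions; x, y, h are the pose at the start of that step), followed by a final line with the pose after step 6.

0 32/13 160/41 1696/533 -2352/533 0 8 E
1 16/5 80/37 496/185 -792/185 -1 8 S
2 32/17 160/113 3168/1921 -4976/1921 -1 9 W
3 8/5 2 9/5 -13/5 0 9 N
4 32/13 160/41 1696/533 -2352/533 0 8 E
5 16/5 80/37 496/185 -792/185 -1 8 S
6 32/17 160/113 3168/1921 -4976/1921 -1 9 W
final 0 9 N

n=0: pose=(0,8,E); sL=32/13, sR=160/41; mL=1696/533, mR=-2352/533; mL+mR=-16/13 → advance -1; mR−mL=-4048/533 → turn -1·90°
n=1: pose=(-1,8,S); sL=16/5, sR=80/37; mL=496/185, mR=-792/185; mL+mR=-8/5 → advance -1; mR−mL=-1288/185 → turn -1·90°
n=2: pose=(-1,9,W); sL=32/17, sR=160/113; mL=3168/1921, mR=-4976/1921; mL+mR=-16/17 → advance -1; mR−mL=-8144/1921 → turn -1·90°
n=3: pose=(0,9,N); sL=8/5, sR=2; mL=9/5, mR=-13/5; mL+mR=-4/5 → advance -1; mR−mL=-22/5 → turn -1·90°
n=4: pose=(0,8,E); sL=32/13, sR=160/41; mL=1696/533, mR=-2352/533; mL+mR=-16/13 → advance -1; mR−mL=-4048/533 → turn -1·90°
n=5: pose=(-1,8,S); sL=16/5, sR=80/37; mL=496/185, mR=-792/185; mL+mR=-8/5 → advance -1; mR−mL=-1288/185 → turn -1·90°
n=6: pose=(-1,9,W); sL=32/17, sR=160/113; mL=3168/1921, mR=-4976/1921; mL+mR=-16/17 → advance -1; mR−mL=-8144/1921 → turn -1·90°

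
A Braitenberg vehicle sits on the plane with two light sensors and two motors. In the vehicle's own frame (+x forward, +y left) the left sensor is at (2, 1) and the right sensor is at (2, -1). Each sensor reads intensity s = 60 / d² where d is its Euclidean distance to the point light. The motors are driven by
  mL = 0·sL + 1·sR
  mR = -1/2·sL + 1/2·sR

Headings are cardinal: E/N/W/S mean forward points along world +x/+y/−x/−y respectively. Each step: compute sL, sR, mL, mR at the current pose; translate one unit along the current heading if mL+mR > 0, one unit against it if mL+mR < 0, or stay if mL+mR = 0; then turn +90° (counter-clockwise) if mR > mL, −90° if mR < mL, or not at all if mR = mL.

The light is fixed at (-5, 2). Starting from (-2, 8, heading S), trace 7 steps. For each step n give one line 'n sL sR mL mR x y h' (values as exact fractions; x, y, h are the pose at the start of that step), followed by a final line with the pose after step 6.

0 15/8 3 3 9/16 -2 8 S
1 60/17 60/37 60/37 -600/629 -2 7 W
2 6/5 30/29 30/29 -12/145 -3 7 N
3 12/13 60/41 60/41 144/533 -3 8 E
4 15/8 3 3 9/16 -2 8 S
5 60/17 60/37 60/37 -600/629 -2 7 W
6 6/5 30/29 30/29 -12/145 -3 7 N
final -3 8 E

n=0: pose=(-2,8,S); sL=15/8, sR=3; mL=3, mR=9/16; mL+mR=57/16 → advance +1; mR−mL=-39/16 → turn -1·90°
n=1: pose=(-2,7,W); sL=60/17, sR=60/37; mL=60/37, mR=-600/629; mL+mR=420/629 → advance +1; mR−mL=-1620/629 → turn -1·90°
n=2: pose=(-3,7,N); sL=6/5, sR=30/29; mL=30/29, mR=-12/145; mL+mR=138/145 → advance +1; mR−mL=-162/145 → turn -1·90°
n=3: pose=(-3,8,E); sL=12/13, sR=60/41; mL=60/41, mR=144/533; mL+mR=924/533 → advance +1; mR−mL=-636/533 → turn -1·90°
n=4: pose=(-2,8,S); sL=15/8, sR=3; mL=3, mR=9/16; mL+mR=57/16 → advance +1; mR−mL=-39/16 → turn -1·90°
n=5: pose=(-2,7,W); sL=60/17, sR=60/37; mL=60/37, mR=-600/629; mL+mR=420/629 → advance +1; mR−mL=-1620/629 → turn -1·90°
n=6: pose=(-3,7,N); sL=6/5, sR=30/29; mL=30/29, mR=-12/145; mL+mR=138/145 → advance +1; mR−mL=-162/145 → turn -1·90°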